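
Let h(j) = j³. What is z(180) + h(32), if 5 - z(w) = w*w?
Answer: 373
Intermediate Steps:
z(w) = 5 - w² (z(w) = 5 - w*w = 5 - w²)
z(180) + h(32) = (5 - 1*180²) + 32³ = (5 - 1*32400) + 32768 = (5 - 32400) + 32768 = -32395 + 32768 = 373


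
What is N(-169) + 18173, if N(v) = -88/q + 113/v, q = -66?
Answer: 9214048/507 ≈ 18174.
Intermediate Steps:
N(v) = 4/3 + 113/v (N(v) = -88/(-66) + 113/v = -88*(-1/66) + 113/v = 4/3 + 113/v)
N(-169) + 18173 = (4/3 + 113/(-169)) + 18173 = (4/3 + 113*(-1/169)) + 18173 = (4/3 - 113/169) + 18173 = 337/507 + 18173 = 9214048/507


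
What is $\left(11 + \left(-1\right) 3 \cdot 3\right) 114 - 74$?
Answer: $154$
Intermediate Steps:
$\left(11 + \left(-1\right) 3 \cdot 3\right) 114 - 74 = \left(11 - 9\right) 114 - 74 = 2 \cdot 114 - 74 = 228 - 74 = 154$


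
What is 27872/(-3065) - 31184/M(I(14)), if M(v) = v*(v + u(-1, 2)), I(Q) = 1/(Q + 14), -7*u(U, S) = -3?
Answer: -74934266976/39845 ≈ -1.8806e+6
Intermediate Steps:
u(U, S) = 3/7 (u(U, S) = -⅐*(-3) = 3/7)
I(Q) = 1/(14 + Q)
M(v) = v*(3/7 + v) (M(v) = v*(v + 3/7) = v*(3/7 + v))
27872/(-3065) - 31184/M(I(14)) = 27872/(-3065) - 31184*7*(14 + 14)/(3 + 7/(14 + 14)) = 27872*(-1/3065) - 31184*196/(3 + 7/28) = -27872/3065 - 31184*196/(3 + 7*(1/28)) = -27872/3065 - 31184*196/(3 + ¼) = -27872/3065 - 31184/((⅐)*(1/28)*(13/4)) = -27872/3065 - 31184/13/784 = -27872/3065 - 31184*784/13 = -27872/3065 - 24448256/13 = -74934266976/39845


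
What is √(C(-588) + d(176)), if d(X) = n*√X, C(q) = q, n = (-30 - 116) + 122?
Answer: 2*√(-147 - 24*√11) ≈ 30.106*I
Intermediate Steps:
n = -24 (n = -146 + 122 = -24)
d(X) = -24*√X
√(C(-588) + d(176)) = √(-588 - 96*√11)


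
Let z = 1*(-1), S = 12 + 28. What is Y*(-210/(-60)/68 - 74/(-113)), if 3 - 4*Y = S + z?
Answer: -97695/15368 ≈ -6.3570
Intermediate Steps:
S = 40
z = -1
Y = -9 (Y = ¾ - (40 - 1)/4 = ¾ - ¼*39 = ¾ - 39/4 = -9)
Y*(-210/(-60)/68 - 74/(-113)) = -9*(-210/(-60)/68 - 74/(-113)) = -9*(-210*(-1/60)*(1/68) - 74*(-1/113)) = -9*((7/2)*(1/68) + 74/113) = -9*(7/136 + 74/113) = -9*10855/15368 = -97695/15368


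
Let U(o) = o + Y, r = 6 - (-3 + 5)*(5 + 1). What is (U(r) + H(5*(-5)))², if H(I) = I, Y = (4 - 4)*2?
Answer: 961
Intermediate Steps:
Y = 0 (Y = 0*2 = 0)
r = -6 (r = 6 - 2*6 = 6 - 1*12 = 6 - 12 = -6)
U(o) = o (U(o) = o + 0 = o)
(U(r) + H(5*(-5)))² = (-6 + 5*(-5))² = (-6 - 25)² = (-31)² = 961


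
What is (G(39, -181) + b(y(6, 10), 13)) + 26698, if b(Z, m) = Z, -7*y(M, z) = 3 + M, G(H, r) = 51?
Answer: 187234/7 ≈ 26748.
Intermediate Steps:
y(M, z) = -3/7 - M/7 (y(M, z) = -(3 + M)/7 = -3/7 - M/7)
(G(39, -181) + b(y(6, 10), 13)) + 26698 = (51 + (-3/7 - ⅐*6)) + 26698 = (51 + (-3/7 - 6/7)) + 26698 = (51 - 9/7) + 26698 = 348/7 + 26698 = 187234/7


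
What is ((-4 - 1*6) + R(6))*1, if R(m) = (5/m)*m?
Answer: -5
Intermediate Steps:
R(m) = 5
((-4 - 1*6) + R(6))*1 = ((-4 - 1*6) + 5)*1 = ((-4 - 6) + 5)*1 = (-10 + 5)*1 = -5*1 = -5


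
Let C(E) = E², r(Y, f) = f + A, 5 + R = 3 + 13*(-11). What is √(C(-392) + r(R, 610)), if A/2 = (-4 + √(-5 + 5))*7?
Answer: √154218 ≈ 392.71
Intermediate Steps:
R = -145 (R = -5 + (3 + 13*(-11)) = -5 + (3 - 143) = -5 - 140 = -145)
A = -56 (A = 2*((-4 + √(-5 + 5))*7) = 2*((-4 + √0)*7) = 2*((-4 + 0)*7) = 2*(-4*7) = 2*(-28) = -56)
r(Y, f) = -56 + f (r(Y, f) = f - 56 = -56 + f)
√(C(-392) + r(R, 610)) = √((-392)² + (-56 + 610)) = √(153664 + 554) = √154218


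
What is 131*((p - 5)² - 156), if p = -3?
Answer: -12052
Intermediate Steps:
131*((p - 5)² - 156) = 131*((-3 - 5)² - 156) = 131*((-8)² - 156) = 131*(64 - 156) = 131*(-92) = -12052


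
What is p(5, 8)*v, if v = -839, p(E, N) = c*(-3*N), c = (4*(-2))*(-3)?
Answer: 483264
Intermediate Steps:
c = 24 (c = -8*(-3) = 24)
p(E, N) = -72*N (p(E, N) = 24*(-3*N) = -72*N)
p(5, 8)*v = -72*8*(-839) = -576*(-839) = 483264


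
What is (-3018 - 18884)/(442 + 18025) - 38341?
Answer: -708065149/18467 ≈ -38342.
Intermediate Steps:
(-3018 - 18884)/(442 + 18025) - 38341 = -21902/18467 - 38341 = -708065149/18467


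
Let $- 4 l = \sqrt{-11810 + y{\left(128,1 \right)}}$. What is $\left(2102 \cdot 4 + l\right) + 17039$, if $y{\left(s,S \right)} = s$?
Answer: $25447 - \frac{3 i \sqrt{1298}}{4} \approx 25447.0 - 27.021 i$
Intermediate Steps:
$l = - \frac{3 i \sqrt{1298}}{4}$ ($l = - \frac{\sqrt{-11810 + 128}}{4} = - \frac{\sqrt{-11682}}{4} = - \frac{3 i \sqrt{1298}}{4} \approx - 27.021 i$)
$\left(2102 \cdot 4 + l\right) + 17039 = \left(2102 \cdot 4 - \frac{3 i \sqrt{1298}}{4}\right) + 17039 = \left(8408 - \frac{3 i \sqrt{1298}}{4}\right) + 17039 = 25447 - \frac{3 i \sqrt{1298}}{4}$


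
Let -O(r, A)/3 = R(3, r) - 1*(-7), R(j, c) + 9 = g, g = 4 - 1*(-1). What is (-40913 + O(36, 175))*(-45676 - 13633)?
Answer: 2427042898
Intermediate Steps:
g = 5 (g = 4 + 1 = 5)
R(j, c) = -4 (R(j, c) = -9 + 5 = -4)
O(r, A) = -9 (O(r, A) = -3*(-4 - 1*(-7)) = -3*(-4 + 7) = -3*3 = -9)
(-40913 + O(36, 175))*(-45676 - 13633) = (-40913 - 9)*(-45676 - 13633) = -40922*(-59309) = 2427042898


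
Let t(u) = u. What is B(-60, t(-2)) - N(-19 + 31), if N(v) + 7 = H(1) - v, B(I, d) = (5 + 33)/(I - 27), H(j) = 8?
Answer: 919/87 ≈ 10.563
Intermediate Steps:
B(I, d) = 38/(-27 + I)
N(v) = 1 - v (N(v) = -7 + (8 - v) = 1 - v)
B(-60, t(-2)) - N(-19 + 31) = 38/(-27 - 60) - (1 - (-19 + 31)) = 38/(-87) - (1 - 1*12) = 38*(-1/87) - (1 - 12) = -38/87 - 1*(-11) = -38/87 + 11 = 919/87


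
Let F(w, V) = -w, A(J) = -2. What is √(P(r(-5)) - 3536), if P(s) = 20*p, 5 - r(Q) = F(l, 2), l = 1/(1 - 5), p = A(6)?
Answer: 2*I*√894 ≈ 59.8*I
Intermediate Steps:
p = -2
l = -¼ (l = 1/(-4) = -¼ ≈ -0.25000)
r(Q) = 19/4 (r(Q) = 5 - (-1)*(-1)/4 = 5 - 1*¼ = 5 - ¼ = 19/4)
P(s) = -40 (P(s) = 20*(-2) = -40)
√(P(r(-5)) - 3536) = √(-40 - 3536) = √(-3576) = 2*I*√894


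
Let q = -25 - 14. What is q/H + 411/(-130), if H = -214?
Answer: -20721/6955 ≈ -2.9793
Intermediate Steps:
q = -39
q/H + 411/(-130) = -39/(-214) + 411/(-130) = -39*(-1/214) + 411*(-1/130) = 39/214 - 411/130 = -20721/6955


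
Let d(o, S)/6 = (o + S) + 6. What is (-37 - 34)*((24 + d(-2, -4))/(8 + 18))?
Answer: -852/13 ≈ -65.538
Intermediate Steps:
d(o, S) = 36 + 6*S + 6*o (d(o, S) = 6*((o + S) + 6) = 6*((S + o) + 6) = 6*(6 + S + o) = 36 + 6*S + 6*o)
(-37 - 34)*((24 + d(-2, -4))/(8 + 18)) = (-37 - 34)*((24 + (36 + 6*(-4) + 6*(-2)))/(8 + 18)) = -71*(24 + (36 - 24 - 12))/26 = -71*(24 + 0)/26 = -1704/26 = -71*12/13 = -852/13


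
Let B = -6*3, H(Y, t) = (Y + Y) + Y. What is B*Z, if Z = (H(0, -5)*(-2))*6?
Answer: 0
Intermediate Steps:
H(Y, t) = 3*Y (H(Y, t) = 2*Y + Y = 3*Y)
B = -18
Z = 0 (Z = ((3*0)*(-2))*6 = (0*(-2))*6 = 0*6 = 0)
B*Z = -18*0 = 0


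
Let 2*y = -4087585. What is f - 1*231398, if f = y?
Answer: -4550381/2 ≈ -2.2752e+6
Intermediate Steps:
y = -4087585/2 (y = (½)*(-4087585) = -4087585/2 ≈ -2.0438e+6)
f = -4087585/2 ≈ -2.0438e+6
f - 1*231398 = -4087585/2 - 1*231398 = -4087585/2 - 231398 = -4550381/2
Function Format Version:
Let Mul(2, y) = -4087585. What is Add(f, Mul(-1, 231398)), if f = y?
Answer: Rational(-4550381, 2) ≈ -2.2752e+6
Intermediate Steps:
y = Rational(-4087585, 2) (y = Mul(Rational(1, 2), -4087585) = Rational(-4087585, 2) ≈ -2.0438e+6)
f = Rational(-4087585, 2) ≈ -2.0438e+6
Add(f, Mul(-1, 231398)) = Add(Rational(-4087585, 2), Mul(-1, 231398)) = Add(Rational(-4087585, 2), -231398) = Rational(-4550381, 2)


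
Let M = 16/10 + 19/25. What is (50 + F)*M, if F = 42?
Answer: 5428/25 ≈ 217.12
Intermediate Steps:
M = 59/25 (M = 16*(1/10) + 19*(1/25) = 8/5 + 19/25 = 59/25 ≈ 2.3600)
(50 + F)*M = (50 + 42)*(59/25) = 92*(59/25) = 5428/25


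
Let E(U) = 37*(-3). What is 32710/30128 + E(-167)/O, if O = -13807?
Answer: 227485589/207988648 ≈ 1.0937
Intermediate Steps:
E(U) = -111
32710/30128 + E(-167)/O = 32710/30128 - 111/(-13807) = 32710*(1/30128) - 111*(-1/13807) = 16355/15064 + 111/13807 = 227485589/207988648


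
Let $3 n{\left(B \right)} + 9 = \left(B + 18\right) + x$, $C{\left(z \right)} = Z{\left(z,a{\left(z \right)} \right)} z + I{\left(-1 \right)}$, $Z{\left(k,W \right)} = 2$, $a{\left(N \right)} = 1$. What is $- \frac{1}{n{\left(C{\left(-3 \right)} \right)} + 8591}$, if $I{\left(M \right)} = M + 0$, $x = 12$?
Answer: $- \frac{3}{25787} \approx -0.00011634$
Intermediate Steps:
$I{\left(M \right)} = M$
$C{\left(z \right)} = -1 + 2 z$ ($C{\left(z \right)} = 2 z - 1 = -1 + 2 z$)
$n{\left(B \right)} = 7 + \frac{B}{3}$ ($n{\left(B \right)} = -3 + \frac{\left(B + 18\right) + 12}{3} = -3 + \frac{\left(18 + B\right) + 12}{3} = -3 + \frac{30 + B}{3} = -3 + \left(10 + \frac{B}{3}\right) = 7 + \frac{B}{3}$)
$- \frac{1}{n{\left(C{\left(-3 \right)} \right)} + 8591} = - \frac{1}{\left(7 + \frac{-1 + 2 \left(-3\right)}{3}\right) + 8591} = - \frac{1}{\left(7 + \frac{-1 - 6}{3}\right) + 8591} = - \frac{1}{\left(7 + \frac{1}{3} \left(-7\right)\right) + 8591} = - \frac{1}{\left(7 - \frac{7}{3}\right) + 8591} = - \frac{1}{\frac{14}{3} + 8591} = - \frac{1}{\frac{25787}{3}} = \left(-1\right) \frac{3}{25787} = - \frac{3}{25787}$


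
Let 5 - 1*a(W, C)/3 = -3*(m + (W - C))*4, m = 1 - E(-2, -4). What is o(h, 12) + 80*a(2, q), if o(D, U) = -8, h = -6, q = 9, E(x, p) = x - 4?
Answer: 1192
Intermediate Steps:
E(x, p) = -4 + x
m = 7 (m = 1 - (-4 - 2) = 1 - 1*(-6) = 1 + 6 = 7)
a(W, C) = 267 - 36*C + 36*W (a(W, C) = 15 - 3*(-3*(7 + (W - C)))*4 = 15 - 3*(-3*(7 + W - C))*4 = 15 - 3*(-21 - 3*W + 3*C)*4 = 15 - 3*(-84 - 12*W + 12*C) = 15 + (252 - 36*C + 36*W) = 267 - 36*C + 36*W)
o(h, 12) + 80*a(2, q) = -8 + 80*(267 - 36*9 + 36*2) = -8 + 80*(267 - 324 + 72) = -8 + 80*15 = -8 + 1200 = 1192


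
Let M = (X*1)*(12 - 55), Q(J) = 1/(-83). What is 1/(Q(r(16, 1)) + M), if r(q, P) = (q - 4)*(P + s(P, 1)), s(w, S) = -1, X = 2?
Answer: -83/7139 ≈ -0.011626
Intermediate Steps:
r(q, P) = (-1 + P)*(-4 + q) (r(q, P) = (q - 4)*(P - 1) = (-4 + q)*(-1 + P) = (-1 + P)*(-4 + q))
Q(J) = -1/83
M = -86 (M = (2*1)*(12 - 55) = 2*(-43) = -86)
1/(Q(r(16, 1)) + M) = 1/(-1/83 - 86) = 1/(-7139/83) = -83/7139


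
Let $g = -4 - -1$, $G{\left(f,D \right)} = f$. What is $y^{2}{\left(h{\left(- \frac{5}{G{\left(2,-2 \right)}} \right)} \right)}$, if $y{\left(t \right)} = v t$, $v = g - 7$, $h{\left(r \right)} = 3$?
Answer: $900$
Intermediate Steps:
$g = -3$ ($g = -4 + 1 = -3$)
$v = -10$ ($v = -3 - 7 = -10$)
$y{\left(t \right)} = - 10 t$
$y^{2}{\left(h{\left(- \frac{5}{G{\left(2,-2 \right)}} \right)} \right)} = \left(\left(-10\right) 3\right)^{2} = \left(-30\right)^{2} = 900$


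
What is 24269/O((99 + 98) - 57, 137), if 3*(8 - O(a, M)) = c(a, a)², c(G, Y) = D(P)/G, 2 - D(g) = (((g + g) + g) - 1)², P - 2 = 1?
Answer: 356754300/116639 ≈ 3058.6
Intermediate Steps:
P = 3 (P = 2 + 1 = 3)
D(g) = 2 - (-1 + 3*g)² (D(g) = 2 - (((g + g) + g) - 1)² = 2 - ((2*g + g) - 1)² = 2 - (3*g - 1)² = 2 - (-1 + 3*g)²)
c(G, Y) = -62/G (c(G, Y) = (2 - (-1 + 3*3)²)/G = (2 - (-1 + 9)²)/G = (2 - 1*8²)/G = (2 - 1*64)/G = (2 - 64)/G = -62/G)
O(a, M) = 8 - 3844/(3*a²) (O(a, M) = 8 - 3844/a²/3 = 8 - 3844/(3*a²))
24269/O((99 + 98) - 57, 137) = 24269/(8 - 3844/(3*((99 + 98) - 57)²)) = 24269/(8 - 3844/(3*(197 - 57)²)) = 24269/(8 - 3844/3/140²) = 24269/(8 - 3844/3*1/19600) = 24269/(8 - 961/14700) = 24269/(116639/14700) = 24269*(14700/116639) = 356754300/116639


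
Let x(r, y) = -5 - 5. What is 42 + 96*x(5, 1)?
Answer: -918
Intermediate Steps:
x(r, y) = -10
42 + 96*x(5, 1) = 42 + 96*(-10) = 42 - 960 = -918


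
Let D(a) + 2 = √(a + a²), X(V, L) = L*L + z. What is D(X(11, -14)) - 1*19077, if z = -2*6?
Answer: -19079 + 2*√8510 ≈ -18895.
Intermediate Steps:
z = -12
X(V, L) = -12 + L² (X(V, L) = L*L - 12 = L² - 12 = -12 + L²)
D(a) = -2 + √(a + a²)
D(X(11, -14)) - 1*19077 = (-2 + √((-12 + (-14)²)*(1 + (-12 + (-14)²)))) - 1*19077 = (-2 + √((-12 + 196)*(1 + (-12 + 196)))) - 19077 = (-2 + √(184*(1 + 184))) - 19077 = (-2 + √(184*185)) - 19077 = (-2 + √34040) - 19077 = (-2 + 2*√8510) - 19077 = -19079 + 2*√8510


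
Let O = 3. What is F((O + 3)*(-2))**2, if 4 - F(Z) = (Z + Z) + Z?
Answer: 1600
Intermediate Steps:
F(Z) = 4 - 3*Z (F(Z) = 4 - ((Z + Z) + Z) = 4 - (2*Z + Z) = 4 - 3*Z)
F((O + 3)*(-2))**2 = (4 - 3*(3 + 3)*(-2))**2 = (4 - 18*(-2))**2 = (4 - 3*(-12))**2 = (4 + 36)**2 = 40**2 = 1600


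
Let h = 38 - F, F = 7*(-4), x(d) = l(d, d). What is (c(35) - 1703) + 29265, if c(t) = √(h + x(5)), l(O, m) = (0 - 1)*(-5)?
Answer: 27562 + √71 ≈ 27570.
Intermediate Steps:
l(O, m) = 5 (l(O, m) = -1*(-5) = 5)
x(d) = 5
F = -28
h = 66 (h = 38 - 1*(-28) = 38 + 28 = 66)
c(t) = √71 (c(t) = √(66 + 5) = √71)
(c(35) - 1703) + 29265 = (√71 - 1703) + 29265 = (-1703 + √71) + 29265 = 27562 + √71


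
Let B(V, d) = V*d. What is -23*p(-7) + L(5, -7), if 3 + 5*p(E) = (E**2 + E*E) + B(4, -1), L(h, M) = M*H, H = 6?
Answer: -2303/5 ≈ -460.60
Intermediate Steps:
L(h, M) = 6*M (L(h, M) = M*6 = 6*M)
p(E) = -7/5 + 2*E**2/5 (p(E) = -3/5 + ((E**2 + E*E) + 4*(-1))/5 = -3/5 + ((E**2 + E**2) - 4)/5 = -3/5 + (2*E**2 - 4)/5 = -3/5 + (-4 + 2*E**2)/5 = -3/5 + (-4/5 + 2*E**2/5) = -7/5 + 2*E**2/5)
-23*p(-7) + L(5, -7) = -23*(-7/5 + (2/5)*(-7)**2) + 6*(-7) = -23*(-7/5 + (2/5)*49) - 42 = -23*(-7/5 + 98/5) - 42 = -23*91/5 - 42 = -2093/5 - 42 = -2303/5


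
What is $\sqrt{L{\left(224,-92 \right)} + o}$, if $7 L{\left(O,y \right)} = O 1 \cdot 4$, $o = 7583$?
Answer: $\sqrt{7711} \approx 87.812$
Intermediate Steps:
$L{\left(O,y \right)} = \frac{4 O}{7}$ ($L{\left(O,y \right)} = \frac{O 1 \cdot 4}{7} = \frac{O 4}{7} = \frac{4 O}{7}$)
$\sqrt{L{\left(224,-92 \right)} + o} = \sqrt{\frac{4}{7} \cdot 224 + 7583} = \sqrt{128 + 7583} = \sqrt{7711}$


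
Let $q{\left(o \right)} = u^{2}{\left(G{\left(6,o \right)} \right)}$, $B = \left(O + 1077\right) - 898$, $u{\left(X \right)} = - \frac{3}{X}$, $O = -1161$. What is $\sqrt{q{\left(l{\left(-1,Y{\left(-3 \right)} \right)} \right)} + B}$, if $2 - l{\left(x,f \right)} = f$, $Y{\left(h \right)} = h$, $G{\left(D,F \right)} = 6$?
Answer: $\frac{i \sqrt{3927}}{2} \approx 31.333 i$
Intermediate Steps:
$l{\left(x,f \right)} = 2 - f$
$B = -982$ ($B = \left(-1161 + 1077\right) - 898 = -84 - 898 = -982$)
$q{\left(o \right)} = \frac{1}{4}$ ($q{\left(o \right)} = \left(- \frac{3}{6}\right)^{2} = \left(\left(-3\right) \frac{1}{6}\right)^{2} = \left(- \frac{1}{2}\right)^{2} = \frac{1}{4}$)
$\sqrt{q{\left(l{\left(-1,Y{\left(-3 \right)} \right)} \right)} + B} = \sqrt{\frac{1}{4} - 982} = \sqrt{- \frac{3927}{4}} = \frac{i \sqrt{3927}}{2}$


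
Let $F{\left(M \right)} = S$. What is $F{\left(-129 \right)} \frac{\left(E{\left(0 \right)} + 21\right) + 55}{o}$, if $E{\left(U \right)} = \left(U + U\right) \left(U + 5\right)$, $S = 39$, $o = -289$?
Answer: $- \frac{2964}{289} \approx -10.256$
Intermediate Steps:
$F{\left(M \right)} = 39$
$E{\left(U \right)} = 2 U \left(5 + U\right)$
$F{\left(-129 \right)} \frac{\left(E{\left(0 \right)} + 21\right) + 55}{o} = 39 \frac{\left(2 \cdot 0 \left(5 + 0\right) + 21\right) + 55}{-289} = 39 \left(\left(2 \cdot 0 \cdot 5 + 21\right) + 55\right) \left(- \frac{1}{289}\right) = 39 \left(\left(0 + 21\right) + 55\right) \left(- \frac{1}{289}\right) = 39 \left(21 + 55\right) \left(- \frac{1}{289}\right) = 39 \cdot 76 \left(- \frac{1}{289}\right) = 39 \left(- \frac{76}{289}\right) = - \frac{2964}{289}$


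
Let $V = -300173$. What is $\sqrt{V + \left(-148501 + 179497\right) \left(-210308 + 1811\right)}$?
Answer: $i \sqrt{6462873185} \approx 80392.0 i$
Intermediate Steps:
$\sqrt{V + \left(-148501 + 179497\right) \left(-210308 + 1811\right)} = \sqrt{-300173 + \left(-148501 + 179497\right) \left(-210308 + 1811\right)} = \sqrt{-300173 + 30996 \left(-208497\right)} = \sqrt{-300173 - 6462573012} = \sqrt{-6462873185} = i \sqrt{6462873185}$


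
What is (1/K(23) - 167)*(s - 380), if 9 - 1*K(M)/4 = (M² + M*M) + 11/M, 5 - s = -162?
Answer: 1144818697/32184 ≈ 35571.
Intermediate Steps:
s = 167 (s = 5 - 1*(-162) = 5 + 162 = 167)
K(M) = 36 - 44/M - 8*M² (K(M) = 36 - 4*((M² + M*M) + 11/M) = 36 - 4*((M² + M²) + 11/M) = 36 - 4*(2*M² + 11/M) = 36 + (-44/M - 8*M²) = 36 - 44/M - 8*M²)
(1/K(23) - 167)*(s - 380) = (1/(36 - 44/23 - 8*23²) - 167)*(167 - 380) = (1/(36 - 44*1/23 - 8*529) - 167)*(-213) = (1/(36 - 44/23 - 4232) - 167)*(-213) = (1/(-96552/23) - 167)*(-213) = (-23/96552 - 167)*(-213) = -16124207/96552*(-213) = 1144818697/32184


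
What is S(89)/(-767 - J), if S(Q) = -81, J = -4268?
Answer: -9/389 ≈ -0.023136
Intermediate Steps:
S(89)/(-767 - J) = -81/(-767 - 1*(-4268)) = -81/(-767 + 4268) = -81/3501 = -81*1/3501 = -9/389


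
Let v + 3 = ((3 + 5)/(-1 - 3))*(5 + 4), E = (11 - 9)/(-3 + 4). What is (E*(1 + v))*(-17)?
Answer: 680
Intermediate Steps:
E = 2 (E = 2/1 = 2*1 = 2)
v = -21 (v = -3 + ((3 + 5)/(-1 - 3))*(5 + 4) = -3 + (8/(-4))*9 = -3 + (8*(-1/4))*9 = -3 - 2*9 = -3 - 18 = -21)
(E*(1 + v))*(-17) = (2*(1 - 21))*(-17) = (2*(-20))*(-17) = -40*(-17) = 680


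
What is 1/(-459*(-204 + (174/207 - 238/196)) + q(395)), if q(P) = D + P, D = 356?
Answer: 322/30447847 ≈ 1.0575e-5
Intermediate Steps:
q(P) = 356 + P
1/(-459*(-204 + (174/207 - 238/196)) + q(395)) = 1/(-459*(-204 + (174/207 - 238/196)) + (356 + 395)) = 1/(-459*(-204 + (174*(1/207) - 238*1/196)) + 751) = 1/(-459*(-204 + (58/69 - 17/14)) + 751) = 1/(-459*(-204 - 361/966) + 751) = 1/(-459*(-197425/966) + 751) = 1/(30206025/322 + 751) = 1/(30447847/322) = 322/30447847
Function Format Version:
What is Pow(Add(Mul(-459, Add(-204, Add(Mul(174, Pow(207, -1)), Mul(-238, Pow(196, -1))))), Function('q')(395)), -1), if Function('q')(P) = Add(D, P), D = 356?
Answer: Rational(322, 30447847) ≈ 1.0575e-5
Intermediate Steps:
Function('q')(P) = Add(356, P)
Pow(Add(Mul(-459, Add(-204, Add(Mul(174, Pow(207, -1)), Mul(-238, Pow(196, -1))))), Function('q')(395)), -1) = Pow(Add(Mul(-459, Add(-204, Add(Mul(174, Pow(207, -1)), Mul(-238, Pow(196, -1))))), Add(356, 395)), -1) = Pow(Add(Mul(-459, Add(-204, Add(Mul(174, Rational(1, 207)), Mul(-238, Rational(1, 196))))), 751), -1) = Pow(Add(Mul(-459, Add(-204, Add(Rational(58, 69), Rational(-17, 14)))), 751), -1) = Pow(Add(Mul(-459, Add(-204, Rational(-361, 966))), 751), -1) = Pow(Add(Mul(-459, Rational(-197425, 966)), 751), -1) = Pow(Add(Rational(30206025, 322), 751), -1) = Pow(Rational(30447847, 322), -1) = Rational(322, 30447847)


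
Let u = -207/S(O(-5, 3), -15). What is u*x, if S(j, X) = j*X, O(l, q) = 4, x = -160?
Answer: -552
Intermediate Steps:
S(j, X) = X*j
u = 69/20 (u = -207/((-15*4)) = -207/(-60) = -207*(-1/60) = 69/20 ≈ 3.4500)
u*x = (69/20)*(-160) = -552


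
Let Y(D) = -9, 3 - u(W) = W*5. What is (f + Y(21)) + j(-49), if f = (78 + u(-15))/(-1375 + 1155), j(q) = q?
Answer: -3229/55 ≈ -58.709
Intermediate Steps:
u(W) = 3 - 5*W (u(W) = 3 - W*5 = 3 - 5*W)
f = -39/55 (f = (78 + (3 - 5*(-15)))/(-1375 + 1155) = (78 + (3 + 75))/(-220) = (78 + 78)*(-1/220) = 156*(-1/220) = -39/55 ≈ -0.70909)
(f + Y(21)) + j(-49) = (-39/55 - 9) - 49 = -534/55 - 49 = -3229/55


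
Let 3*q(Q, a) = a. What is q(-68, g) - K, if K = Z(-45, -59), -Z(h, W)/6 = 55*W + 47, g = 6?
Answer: -19186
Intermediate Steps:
Z(h, W) = -282 - 330*W (Z(h, W) = -6*(55*W + 47) = -6*(47 + 55*W) = -282 - 330*W)
K = 19188 (K = -282 - 330*(-59) = -282 + 19470 = 19188)
q(Q, a) = a/3
q(-68, g) - K = (⅓)*6 - 1*19188 = 2 - 19188 = -19186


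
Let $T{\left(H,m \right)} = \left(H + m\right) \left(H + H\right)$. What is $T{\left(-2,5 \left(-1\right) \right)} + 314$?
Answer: $342$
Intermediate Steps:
$T{\left(H,m \right)} = 2 H \left(H + m\right)$ ($T{\left(H,m \right)} = \left(H + m\right) 2 H = 2 H \left(H + m\right)$)
$T{\left(-2,5 \left(-1\right) \right)} + 314 = 2 \left(-2\right) \left(-2 + 5 \left(-1\right)\right) + 314 = 2 \left(-2\right) \left(-2 - 5\right) + 314 = 2 \left(-2\right) \left(-7\right) + 314 = 28 + 314 = 342$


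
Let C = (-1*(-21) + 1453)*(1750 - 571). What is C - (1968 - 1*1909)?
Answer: 1737787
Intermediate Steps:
C = 1737846 (C = (21 + 1453)*1179 = 1474*1179 = 1737846)
C - (1968 - 1*1909) = 1737846 - (1968 - 1*1909) = 1737846 - (1968 - 1909) = 1737846 - 1*59 = 1737846 - 59 = 1737787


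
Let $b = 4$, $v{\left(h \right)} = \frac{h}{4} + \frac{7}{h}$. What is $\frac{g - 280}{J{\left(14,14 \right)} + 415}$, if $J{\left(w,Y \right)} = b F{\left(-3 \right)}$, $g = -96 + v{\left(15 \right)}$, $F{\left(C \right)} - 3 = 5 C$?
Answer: $- \frac{22307}{22020} \approx -1.013$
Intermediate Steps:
$v{\left(h \right)} = \frac{7}{h} + \frac{h}{4}$ ($v{\left(h \right)} = h \frac{1}{4} + \frac{7}{h} = \frac{h}{4} + \frac{7}{h} = \frac{7}{h} + \frac{h}{4}$)
$F{\left(C \right)} = 3 + 5 C$
$g = - \frac{5507}{60}$ ($g = -96 + \left(\frac{7}{15} + \frac{1}{4} \cdot 15\right) = -96 + \left(7 \cdot \frac{1}{15} + \frac{15}{4}\right) = -96 + \left(\frac{7}{15} + \frac{15}{4}\right) = -96 + \frac{253}{60} = - \frac{5507}{60} \approx -91.783$)
$J{\left(w,Y \right)} = -48$ ($J{\left(w,Y \right)} = 4 \left(3 + 5 \left(-3\right)\right) = 4 \left(3 - 15\right) = 4 \left(-12\right) = -48$)
$\frac{g - 280}{J{\left(14,14 \right)} + 415} = \frac{- \frac{5507}{60} - 280}{-48 + 415} = - \frac{22307}{60 \cdot 367} = \left(- \frac{22307}{60}\right) \frac{1}{367} = - \frac{22307}{22020}$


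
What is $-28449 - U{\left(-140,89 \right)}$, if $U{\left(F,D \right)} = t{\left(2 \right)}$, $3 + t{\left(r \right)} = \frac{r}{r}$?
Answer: $-28447$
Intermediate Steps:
$t{\left(r \right)} = -2$ ($t{\left(r \right)} = -3 + \frac{r}{r} = -3 + 1 = -2$)
$U{\left(F,D \right)} = -2$
$-28449 - U{\left(-140,89 \right)} = -28449 - -2 = -28449 + 2 = -28447$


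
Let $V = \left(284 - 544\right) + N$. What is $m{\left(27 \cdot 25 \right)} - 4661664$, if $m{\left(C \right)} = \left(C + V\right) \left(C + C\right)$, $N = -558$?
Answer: $-4854714$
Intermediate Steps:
$V = -818$ ($V = \left(284 - 544\right) - 558 = -260 - 558 = -818$)
$m{\left(C \right)} = 2 C \left(-818 + C\right)$ ($m{\left(C \right)} = \left(C - 818\right) \left(C + C\right) = \left(-818 + C\right) 2 C = 2 C \left(-818 + C\right)$)
$m{\left(27 \cdot 25 \right)} - 4661664 = 2 \cdot 27 \cdot 25 \left(-818 + 27 \cdot 25\right) - 4661664 = 2 \cdot 675 \left(-818 + 675\right) - 4661664 = 2 \cdot 675 \left(-143\right) - 4661664 = -193050 - 4661664 = -4854714$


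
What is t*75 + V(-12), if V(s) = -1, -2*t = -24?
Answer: 899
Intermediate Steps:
t = 12 (t = -½*(-24) = 12)
t*75 + V(-12) = 12*75 - 1 = 900 - 1 = 899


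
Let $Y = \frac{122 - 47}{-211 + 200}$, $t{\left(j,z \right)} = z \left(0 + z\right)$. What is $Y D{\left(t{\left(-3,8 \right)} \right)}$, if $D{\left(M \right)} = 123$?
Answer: $- \frac{9225}{11} \approx -838.64$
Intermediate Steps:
$t{\left(j,z \right)} = z^{2}$ ($t{\left(j,z \right)} = z z = z^{2}$)
$Y = - \frac{75}{11}$ ($Y = \frac{75}{-11} = 75 \left(- \frac{1}{11}\right) = - \frac{75}{11} \approx -6.8182$)
$Y D{\left(t{\left(-3,8 \right)} \right)} = \left(- \frac{75}{11}\right) 123 = - \frac{9225}{11}$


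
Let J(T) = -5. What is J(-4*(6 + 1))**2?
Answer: 25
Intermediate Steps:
J(-4*(6 + 1))**2 = (-5)**2 = 25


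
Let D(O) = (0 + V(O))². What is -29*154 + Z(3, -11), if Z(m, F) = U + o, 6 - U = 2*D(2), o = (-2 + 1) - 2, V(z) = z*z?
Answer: -4495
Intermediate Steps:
V(z) = z²
o = -3 (o = -1 - 2 = -3)
D(O) = O⁴ (D(O) = (0 + O²)² = (O²)² = O⁴)
U = -26 (U = 6 - 2*2⁴ = 6 - 2*16 = 6 - 1*32 = 6 - 32 = -26)
Z(m, F) = -29 (Z(m, F) = -26 - 3 = -29)
-29*154 + Z(3, -11) = -29*154 - 29 = -4466 - 29 = -4495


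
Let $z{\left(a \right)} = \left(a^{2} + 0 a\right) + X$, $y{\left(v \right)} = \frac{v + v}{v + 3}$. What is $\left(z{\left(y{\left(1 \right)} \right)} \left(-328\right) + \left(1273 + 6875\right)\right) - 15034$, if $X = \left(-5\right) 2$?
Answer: $-3688$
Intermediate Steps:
$y{\left(v \right)} = \frac{2 v}{3 + v}$
$X = -10$
$z{\left(a \right)} = -10 + a^{2}$ ($z{\left(a \right)} = \left(a^{2} + 0 a\right) - 10 = \left(a^{2} + 0\right) - 10 = a^{2} - 10 = -10 + a^{2}$)
$\left(z{\left(y{\left(1 \right)} \right)} \left(-328\right) + \left(1273 + 6875\right)\right) - 15034 = \left(\left(-10 + \left(2 \cdot 1 \frac{1}{3 + 1}\right)^{2}\right) \left(-328\right) + \left(1273 + 6875\right)\right) - 15034 = \left(\left(-10 + \left(2 \cdot 1 \cdot \frac{1}{4}\right)^{2}\right) \left(-328\right) + 8148\right) - 15034 = \left(\left(-10 + \left(\frac{1}{2}\right)^{2}\right) \left(-328\right) + 8148\right) - 15034 = \left(\left(-10 + \frac{1}{4}\right) \left(-328\right) + 8148\right) - 15034 = \left(\left(- \frac{39}{4}\right) \left(-328\right) + 8148\right) - 15034 = \left(3198 + 8148\right) - 15034 = 11346 - 15034 = -3688$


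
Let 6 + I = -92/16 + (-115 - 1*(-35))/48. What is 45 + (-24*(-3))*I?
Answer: -921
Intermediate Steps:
I = -161/12 (I = -6 + (-92/16 + (-115 - 1*(-35))/48) = -6 + (-92*1/16 + (-115 + 35)*(1/48)) = -6 + (-23/4 - 80*1/48) = -6 + (-23/4 - 5/3) = -6 - 89/12 = -161/12 ≈ -13.417)
45 + (-24*(-3))*I = 45 - 24*(-3)*(-161/12) = 45 + 72*(-161/12) = 45 - 966 = -921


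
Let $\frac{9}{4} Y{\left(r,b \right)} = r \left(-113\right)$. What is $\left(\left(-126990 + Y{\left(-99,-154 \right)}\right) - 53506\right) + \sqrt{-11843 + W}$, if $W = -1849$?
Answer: $-175524 + 2 i \sqrt{3423} \approx -1.7552 \cdot 10^{5} + 117.01 i$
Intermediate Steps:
$Y{\left(r,b \right)} = - \frac{452 r}{9}$ ($Y{\left(r,b \right)} = \frac{4 r \left(-113\right)}{9} = \frac{4 \left(- 113 r\right)}{9} = - \frac{452 r}{9}$)
$\left(\left(-126990 + Y{\left(-99,-154 \right)}\right) - 53506\right) + \sqrt{-11843 + W} = \left(\left(-126990 - -4972\right) - 53506\right) + \sqrt{-11843 - 1849} = \left(\left(-126990 + 4972\right) - 53506\right) + \sqrt{-13692} = \left(-122018 - 53506\right) + 2 i \sqrt{3423} = -175524 + 2 i \sqrt{3423}$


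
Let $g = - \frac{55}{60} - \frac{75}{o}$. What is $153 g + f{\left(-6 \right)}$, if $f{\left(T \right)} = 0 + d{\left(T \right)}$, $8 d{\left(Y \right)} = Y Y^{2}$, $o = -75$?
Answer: $- \frac{57}{4} \approx -14.25$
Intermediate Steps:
$d{\left(Y \right)} = \frac{Y^{3}}{8}$ ($d{\left(Y \right)} = \frac{Y Y^{2}}{8} = \frac{Y^{3}}{8}$)
$g = \frac{1}{12}$ ($g = - \frac{55}{60} - \frac{75}{-75} = \left(-55\right) \frac{1}{60} - -1 = - \frac{11}{12} + 1 = \frac{1}{12} \approx 0.083333$)
$f{\left(T \right)} = \frac{T^{3}}{8}$ ($f{\left(T \right)} = 0 + \frac{T^{3}}{8} = \frac{T^{3}}{8}$)
$153 g + f{\left(-6 \right)} = 153 \cdot \frac{1}{12} + \frac{\left(-6\right)^{3}}{8} = \frac{51}{4} + \frac{1}{8} \left(-216\right) = \frac{51}{4} - 27 = - \frac{57}{4}$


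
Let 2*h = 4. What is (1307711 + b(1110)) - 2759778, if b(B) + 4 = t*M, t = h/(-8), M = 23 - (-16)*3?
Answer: -5808355/4 ≈ -1.4521e+6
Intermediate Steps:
h = 2 (h = (½)*4 = 2)
M = 71 (M = 23 - 1*(-48) = 23 + 48 = 71)
t = -¼ (t = 2/(-8) = 2*(-⅛) = -¼ ≈ -0.25000)
b(B) = -87/4 (b(B) = -4 - ¼*71 = -4 - 71/4 = -87/4)
(1307711 + b(1110)) - 2759778 = (1307711 - 87/4) - 2759778 = 5230757/4 - 2759778 = -5808355/4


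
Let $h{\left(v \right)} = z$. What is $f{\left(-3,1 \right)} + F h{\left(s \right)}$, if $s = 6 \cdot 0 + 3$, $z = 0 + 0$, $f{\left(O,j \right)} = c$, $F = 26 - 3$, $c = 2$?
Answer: $2$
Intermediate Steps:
$F = 23$ ($F = 26 - 3 = 23$)
$f{\left(O,j \right)} = 2$
$z = 0$
$s = 3$ ($s = 0 + 3 = 3$)
$h{\left(v \right)} = 0$
$f{\left(-3,1 \right)} + F h{\left(s \right)} = 2 + 23 \cdot 0 = 2 + 0 = 2$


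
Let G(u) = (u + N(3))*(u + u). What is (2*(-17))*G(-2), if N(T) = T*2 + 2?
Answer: 816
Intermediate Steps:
N(T) = 2 + 2*T (N(T) = 2*T + 2 = 2 + 2*T)
G(u) = 2*u*(8 + u) (G(u) = (u + (2 + 2*3))*(u + u) = (u + (2 + 6))*(2*u) = (u + 8)*(2*u) = (8 + u)*(2*u) = 2*u*(8 + u))
(2*(-17))*G(-2) = (2*(-17))*(2*(-2)*(8 - 2)) = -68*(-2)*6 = -34*(-24) = 816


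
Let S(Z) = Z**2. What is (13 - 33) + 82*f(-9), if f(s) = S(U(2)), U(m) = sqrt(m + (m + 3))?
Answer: 554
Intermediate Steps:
U(m) = sqrt(3 + 2*m) (U(m) = sqrt(m + (3 + m)) = sqrt(3 + 2*m))
f(s) = 7 (f(s) = (sqrt(3 + 2*2))**2 = (sqrt(3 + 4))**2 = (sqrt(7))**2 = 7)
(13 - 33) + 82*f(-9) = (13 - 33) + 82*7 = -20 + 574 = 554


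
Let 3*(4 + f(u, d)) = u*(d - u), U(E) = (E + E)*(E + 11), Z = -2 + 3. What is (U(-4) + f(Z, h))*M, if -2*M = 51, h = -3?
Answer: 1564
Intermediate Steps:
Z = 1
M = -51/2 (M = -½*51 = -51/2 ≈ -25.500)
U(E) = 2*E*(11 + E) (U(E) = (2*E)*(11 + E) = 2*E*(11 + E))
f(u, d) = -4 + u*(d - u)/3 (f(u, d) = -4 + (u*(d - u))/3 = -4 + u*(d - u)/3)
(U(-4) + f(Z, h))*M = (2*(-4)*(11 - 4) + (-4 - ⅓*1² + (⅓)*(-3)*1))*(-51/2) = (2*(-4)*7 + (-4 - ⅓*1 - 1))*(-51/2) = (-56 + (-4 - ⅓ - 1))*(-51/2) = (-56 - 16/3)*(-51/2) = -184/3*(-51/2) = 1564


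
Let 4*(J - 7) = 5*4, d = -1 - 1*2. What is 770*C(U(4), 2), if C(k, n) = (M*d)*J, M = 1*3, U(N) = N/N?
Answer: -83160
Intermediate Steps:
d = -3 (d = -1 - 2 = -3)
U(N) = 1
M = 3
J = 12 (J = 7 + (5*4)/4 = 7 + (1/4)*20 = 7 + 5 = 12)
C(k, n) = -108 (C(k, n) = (3*(-3))*12 = -9*12 = -108)
770*C(U(4), 2) = 770*(-108) = -83160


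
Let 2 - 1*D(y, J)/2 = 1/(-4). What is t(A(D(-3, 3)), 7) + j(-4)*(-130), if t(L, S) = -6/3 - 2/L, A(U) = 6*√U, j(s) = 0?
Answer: -2 - √2/9 ≈ -2.1571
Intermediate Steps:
D(y, J) = 9/2 (D(y, J) = 4 - 2/(-4) = 4 - 2*(-¼) = 4 + ½ = 9/2)
t(L, S) = -2 - 2/L (t(L, S) = -6*⅓ - 2/L = -2 - 2/L)
t(A(D(-3, 3)), 7) + j(-4)*(-130) = (-2 - 2*√2/18) + 0*(-130) = (-2 - 2*√2/18) + 0 = (-2 - √2/9) + 0 = -2 - √2/9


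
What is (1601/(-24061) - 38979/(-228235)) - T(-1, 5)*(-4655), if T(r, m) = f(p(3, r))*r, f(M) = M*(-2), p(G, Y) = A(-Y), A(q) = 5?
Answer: 255632799163734/5491562335 ≈ 46550.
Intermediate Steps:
p(G, Y) = 5
f(M) = -2*M
T(r, m) = -10*r (T(r, m) = (-2*5)*r = -10*r)
(1601/(-24061) - 38979/(-228235)) - T(-1, 5)*(-4655) = (1601/(-24061) - 38979/(-228235)) - (-10*(-1))*(-4655) = (1601*(-1/24061) - 38979*(-1/228235)) - 10*(-4655) = (-1601/24061 + 38979/228235) - 1*(-46550) = 572469484/5491562335 + 46550 = 255632799163734/5491562335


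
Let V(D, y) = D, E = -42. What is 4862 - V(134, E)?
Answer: 4728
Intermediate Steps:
4862 - V(134, E) = 4862 - 1*134 = 4862 - 134 = 4728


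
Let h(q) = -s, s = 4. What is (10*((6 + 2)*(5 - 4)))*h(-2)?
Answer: -320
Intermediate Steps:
h(q) = -4 (h(q) = -1*4 = -4)
(10*((6 + 2)*(5 - 4)))*h(-2) = (10*((6 + 2)*(5 - 4)))*(-4) = (10*(8*1))*(-4) = (10*8)*(-4) = 80*(-4) = -320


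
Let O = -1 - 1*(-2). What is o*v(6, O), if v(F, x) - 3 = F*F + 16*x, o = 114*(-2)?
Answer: -12540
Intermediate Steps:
o = -228
O = 1 (O = -1 + 2 = 1)
v(F, x) = 3 + F² + 16*x (v(F, x) = 3 + (F*F + 16*x) = 3 + (F² + 16*x) = 3 + F² + 16*x)
o*v(6, O) = -228*(3 + 6² + 16*1) = -228*(3 + 36 + 16) = -228*55 = -12540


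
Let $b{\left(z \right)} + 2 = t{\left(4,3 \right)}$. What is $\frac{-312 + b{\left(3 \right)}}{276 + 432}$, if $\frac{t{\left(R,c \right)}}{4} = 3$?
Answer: $- \frac{151}{354} \approx -0.42655$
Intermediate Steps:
$t{\left(R,c \right)} = 12$ ($t{\left(R,c \right)} = 4 \cdot 3 = 12$)
$b{\left(z \right)} = 10$ ($b{\left(z \right)} = -2 + 12 = 10$)
$\frac{-312 + b{\left(3 \right)}}{276 + 432} = \frac{-312 + 10}{276 + 432} = - \frac{302}{708} = \left(-302\right) \frac{1}{708} = - \frac{151}{354}$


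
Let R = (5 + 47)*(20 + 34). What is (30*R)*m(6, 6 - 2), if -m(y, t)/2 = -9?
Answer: 1516320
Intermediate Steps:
m(y, t) = 18 (m(y, t) = -2*(-9) = 18)
R = 2808 (R = 52*54 = 2808)
(30*R)*m(6, 6 - 2) = (30*2808)*18 = 84240*18 = 1516320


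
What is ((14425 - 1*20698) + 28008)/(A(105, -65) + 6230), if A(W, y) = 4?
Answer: 7245/2078 ≈ 3.4865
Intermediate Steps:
((14425 - 1*20698) + 28008)/(A(105, -65) + 6230) = ((14425 - 1*20698) + 28008)/(4 + 6230) = ((14425 - 20698) + 28008)/6234 = (-6273 + 28008)*(1/6234) = 21735*(1/6234) = 7245/2078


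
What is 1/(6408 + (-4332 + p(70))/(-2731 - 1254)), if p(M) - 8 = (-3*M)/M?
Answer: 3985/25540207 ≈ 0.00015603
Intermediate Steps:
p(M) = 5 (p(M) = 8 + (-3*M)/M = 8 - 3 = 5)
1/(6408 + (-4332 + p(70))/(-2731 - 1254)) = 1/(6408 + (-4332 + 5)/(-2731 - 1254)) = 1/(6408 - 4327/(-3985)) = 1/(6408 - 4327*(-1/3985)) = 1/(6408 + 4327/3985) = 1/(25540207/3985) = 3985/25540207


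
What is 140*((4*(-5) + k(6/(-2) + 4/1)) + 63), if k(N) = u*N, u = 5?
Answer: 6720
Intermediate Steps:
k(N) = 5*N
140*((4*(-5) + k(6/(-2) + 4/1)) + 63) = 140*((4*(-5) + 5*(6/(-2) + 4/1)) + 63) = 140*((-20 + 5*(6*(-½) + 4*1)) + 63) = 140*((-20 + 5*(-3 + 4)) + 63) = 140*((-20 + 5*1) + 63) = 140*((-20 + 5) + 63) = 140*(-15 + 63) = 140*48 = 6720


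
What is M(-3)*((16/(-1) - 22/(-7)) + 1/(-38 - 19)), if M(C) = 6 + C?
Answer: -5137/133 ≈ -38.624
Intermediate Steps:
M(-3)*((16/(-1) - 22/(-7)) + 1/(-38 - 19)) = (6 - 3)*((16/(-1) - 22/(-7)) + 1/(-38 - 19)) = 3*((16*(-1) - 22*(-⅐)) + 1/(-57)) = 3*((-16 + 22/7) - 1/57) = 3*(-90/7 - 1/57) = 3*(-5137/399) = -5137/133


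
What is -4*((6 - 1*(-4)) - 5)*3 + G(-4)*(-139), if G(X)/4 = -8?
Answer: 4388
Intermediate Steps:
G(X) = -32 (G(X) = 4*(-8) = -32)
-4*((6 - 1*(-4)) - 5)*3 + G(-4)*(-139) = -4*((6 - 1*(-4)) - 5)*3 - 32*(-139) = -4*((6 + 4) - 5)*3 + 4448 = -4*(10 - 5)*3 + 4448 = -20*3 + 4448 = -4*15 + 4448 = -60 + 4448 = 4388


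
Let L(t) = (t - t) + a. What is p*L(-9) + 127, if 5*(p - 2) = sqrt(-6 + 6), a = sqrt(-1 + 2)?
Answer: 129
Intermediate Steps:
a = 1 (a = sqrt(1) = 1)
L(t) = 1 (L(t) = (t - t) + 1 = 0 + 1 = 1)
p = 2 (p = 2 + sqrt(-6 + 6)/5 = 2 + sqrt(0)/5 = 2 + (1/5)*0 = 2 + 0 = 2)
p*L(-9) + 127 = 2*1 + 127 = 2 + 127 = 129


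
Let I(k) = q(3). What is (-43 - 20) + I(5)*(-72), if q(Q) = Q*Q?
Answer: -711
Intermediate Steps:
q(Q) = Q²
I(k) = 9 (I(k) = 3² = 9)
(-43 - 20) + I(5)*(-72) = (-43 - 20) + 9*(-72) = -63 - 648 = -711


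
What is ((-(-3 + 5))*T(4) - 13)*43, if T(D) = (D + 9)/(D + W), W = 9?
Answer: -645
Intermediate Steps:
T(D) = 1 (T(D) = (D + 9)/(D + 9) = (9 + D)/(9 + D) = 1)
((-(-3 + 5))*T(4) - 13)*43 = (-(-3 + 5)*1 - 13)*43 = (-1*2*1 - 13)*43 = (-2*1 - 13)*43 = (-2 - 13)*43 = -15*43 = -645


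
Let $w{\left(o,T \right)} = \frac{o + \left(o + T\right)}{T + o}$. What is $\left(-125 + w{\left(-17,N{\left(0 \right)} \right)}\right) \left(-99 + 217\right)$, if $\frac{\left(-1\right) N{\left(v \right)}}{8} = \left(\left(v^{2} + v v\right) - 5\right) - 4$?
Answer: $- \frac{806766}{55} \approx -14668.0$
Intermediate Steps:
$N{\left(v \right)} = 72 - 16 v^{2}$ ($N{\left(v \right)} = - 8 \left(\left(\left(v^{2} + v v\right) - 5\right) - 4\right) = - 8 \left(\left(\left(v^{2} + v^{2}\right) - 5\right) - 4\right) = - 8 \left(\left(2 v^{2} - 5\right) - 4\right) = - 8 \left(\left(-5 + 2 v^{2}\right) - 4\right) = - 8 \left(-9 + 2 v^{2}\right) = 72 - 16 v^{2}$)
$w{\left(o,T \right)} = \frac{T + 2 o}{T + o}$ ($w{\left(o,T \right)} = \frac{o + \left(T + o\right)}{T + o} = \frac{T + 2 o}{T + o}$)
$\left(-125 + w{\left(-17,N{\left(0 \right)} \right)}\right) \left(-99 + 217\right) = \left(-125 + \frac{\left(72 - 16 \cdot 0^{2}\right) + 2 \left(-17\right)}{\left(72 - 16 \cdot 0^{2}\right) - 17}\right) \left(-99 + 217\right) = \left(-125 + \frac{\left(72 - 0\right) - 34}{\left(72 - 0\right) - 17}\right) 118 = \left(-125 + \frac{\left(72 + 0\right) - 34}{\left(72 + 0\right) - 17}\right) 118 = \left(-125 + \frac{72 - 34}{72 - 17}\right) 118 = \left(-125 + \frac{1}{55} \cdot 38\right) 118 = \left(-125 + \frac{38}{55}\right) 118 = \left(- \frac{6837}{55}\right) 118 = - \frac{806766}{55}$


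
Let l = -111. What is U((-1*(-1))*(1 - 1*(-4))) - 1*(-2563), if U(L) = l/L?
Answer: 12704/5 ≈ 2540.8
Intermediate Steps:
U(L) = -111/L
U((-1*(-1))*(1 - 1*(-4))) - 1*(-2563) = -111/(1 - 1*(-4)) - 1*(-2563) = -111/(1 + 4) + 2563 = -111/(1*5) + 2563 = -111/5 + 2563 = 12704/5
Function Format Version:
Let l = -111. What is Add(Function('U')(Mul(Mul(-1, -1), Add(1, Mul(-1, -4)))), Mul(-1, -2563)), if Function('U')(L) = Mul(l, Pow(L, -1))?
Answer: Rational(12704, 5) ≈ 2540.8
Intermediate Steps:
Function('U')(L) = Mul(-111, Pow(L, -1))
Add(Function('U')(Mul(Mul(-1, -1), Add(1, Mul(-1, -4)))), Mul(-1, -2563)) = Add(Mul(-111, Pow(Mul(Mul(-1, -1), Add(1, Mul(-1, -4))), -1)), Mul(-1, -2563)) = Add(Mul(-111, Pow(Mul(1, Add(1, 4)), -1)), 2563) = Add(Mul(-111, Pow(Mul(1, 5), -1)), 2563) = Add(Mul(-111, Pow(5, -1)), 2563) = Add(Mul(-111, Rational(1, 5)), 2563) = Add(Rational(-111, 5), 2563) = Rational(12704, 5)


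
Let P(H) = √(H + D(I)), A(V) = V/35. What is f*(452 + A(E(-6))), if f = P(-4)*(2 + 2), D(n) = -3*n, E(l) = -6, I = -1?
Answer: 63256*I/35 ≈ 1807.3*I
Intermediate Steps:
A(V) = V/35 (A(V) = V*(1/35) = V/35)
P(H) = √(3 + H) (P(H) = √(H - 3*(-1)) = √(H + 3) = √(3 + H))
f = 4*I (f = √(3 - 4)*(2 + 2) = √(-1)*4 = I*4 = 4*I ≈ 4.0*I)
f*(452 + A(E(-6))) = (4*I)*(452 + (1/35)*(-6)) = (4*I)*(452 - 6/35) = (4*I)*(15814/35) = 63256*I/35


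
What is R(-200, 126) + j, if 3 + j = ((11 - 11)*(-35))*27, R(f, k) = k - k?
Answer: -3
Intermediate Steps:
R(f, k) = 0
j = -3 (j = -3 + ((11 - 11)*(-35))*27 = -3 + (0*(-35))*27 = -3 + 0*27 = -3 + 0 = -3)
R(-200, 126) + j = 0 - 3 = -3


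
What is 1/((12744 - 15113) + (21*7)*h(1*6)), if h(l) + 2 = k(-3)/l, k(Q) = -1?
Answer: -2/5375 ≈ -0.00037209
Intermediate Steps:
h(l) = -2 - 1/l
1/((12744 - 15113) + (21*7)*h(1*6)) = 1/((12744 - 15113) + (21*7)*(-2 - 1/(1*6))) = 1/(-2369 + 147*(-2 - 1/6)) = 1/(-2369 + 147*(-2 - 1*⅙)) = 1/(-2369 + 147*(-2 - ⅙)) = 1/(-2369 + 147*(-13/6)) = 1/(-2369 - 637/2) = 1/(-5375/2) = -2/5375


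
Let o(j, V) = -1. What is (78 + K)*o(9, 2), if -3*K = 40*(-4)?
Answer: -394/3 ≈ -131.33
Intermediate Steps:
K = 160/3 (K = -40*(-4)/3 = -1/3*(-160) = 160/3 ≈ 53.333)
(78 + K)*o(9, 2) = (78 + 160/3)*(-1) = (394/3)*(-1) = -394/3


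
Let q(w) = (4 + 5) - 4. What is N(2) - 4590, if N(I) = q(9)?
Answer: -4585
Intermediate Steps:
q(w) = 5 (q(w) = 9 - 4 = 5)
N(I) = 5
N(2) - 4590 = 5 - 4590 = -4585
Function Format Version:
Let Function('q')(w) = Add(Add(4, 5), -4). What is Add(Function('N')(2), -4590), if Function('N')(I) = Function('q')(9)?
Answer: -4585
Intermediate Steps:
Function('q')(w) = 5 (Function('q')(w) = Add(9, -4) = 5)
Function('N')(I) = 5
Add(Function('N')(2), -4590) = Add(5, -4590) = -4585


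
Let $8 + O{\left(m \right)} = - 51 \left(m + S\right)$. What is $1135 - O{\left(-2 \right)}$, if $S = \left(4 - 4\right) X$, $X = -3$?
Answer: $1041$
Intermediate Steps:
$S = 0$ ($S = \left(4 - 4\right) \left(-3\right) = 0 \left(-3\right) = 0$)
$O{\left(m \right)} = -8 - 51 m$ ($O{\left(m \right)} = -8 - 51 \left(m + 0\right) = -8 - 51 m$)
$1135 - O{\left(-2 \right)} = 1135 - \left(-8 - -102\right) = 1135 - \left(-8 + 102\right) = 1135 - 94 = 1041$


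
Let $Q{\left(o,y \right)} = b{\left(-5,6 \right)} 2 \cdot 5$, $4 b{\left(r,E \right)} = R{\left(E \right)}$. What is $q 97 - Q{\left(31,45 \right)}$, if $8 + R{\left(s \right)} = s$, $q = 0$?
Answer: $5$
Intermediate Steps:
$R{\left(s \right)} = -8 + s$
$b{\left(r,E \right)} = -2 + \frac{E}{4}$ ($b{\left(r,E \right)} = \frac{-8 + E}{4} = -2 + \frac{E}{4}$)
$Q{\left(o,y \right)} = -5$ ($Q{\left(o,y \right)} = \left(-2 + \frac{1}{4} \cdot 6\right) 2 \cdot 5 = \left(-2 + \frac{3}{2}\right) 2 \cdot 5 = \left(- \frac{1}{2}\right) 2 \cdot 5 = \left(-1\right) 5 = -5$)
$q 97 - Q{\left(31,45 \right)} = 0 \cdot 97 - -5 = 0 + 5 = 5$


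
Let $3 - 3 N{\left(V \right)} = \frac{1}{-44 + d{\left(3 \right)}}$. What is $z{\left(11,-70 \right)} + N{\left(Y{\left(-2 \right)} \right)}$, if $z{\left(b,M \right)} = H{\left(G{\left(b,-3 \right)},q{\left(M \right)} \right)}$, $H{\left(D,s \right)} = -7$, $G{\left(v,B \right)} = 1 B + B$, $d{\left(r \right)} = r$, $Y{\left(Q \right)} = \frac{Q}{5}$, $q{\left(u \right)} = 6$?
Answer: $- \frac{737}{123} \approx -5.9919$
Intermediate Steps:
$Y{\left(Q \right)} = \frac{Q}{5}$ ($Y{\left(Q \right)} = Q \frac{1}{5} = \frac{Q}{5}$)
$N{\left(V \right)} = \frac{124}{123}$ ($N{\left(V \right)} = 1 - \frac{1}{3 \left(-44 + 3\right)} = 1 - \frac{1}{3 \left(-41\right)} = 1 - - \frac{1}{123} = 1 + \frac{1}{123} = \frac{124}{123}$)
$G{\left(v,B \right)} = 2 B$ ($G{\left(v,B \right)} = B + B = 2 B$)
$z{\left(b,M \right)} = -7$
$z{\left(11,-70 \right)} + N{\left(Y{\left(-2 \right)} \right)} = -7 + \frac{124}{123} = - \frac{737}{123}$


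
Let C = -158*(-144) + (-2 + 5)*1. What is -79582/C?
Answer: -79582/22755 ≈ -3.4973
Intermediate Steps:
C = 22755 (C = 22752 + 3*1 = 22752 + 3 = 22755)
-79582/C = -79582/22755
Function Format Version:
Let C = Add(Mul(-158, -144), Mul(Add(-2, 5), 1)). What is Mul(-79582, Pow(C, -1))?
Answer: Rational(-79582, 22755) ≈ -3.4973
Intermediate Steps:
C = 22755 (C = Add(22752, Mul(3, 1)) = Add(22752, 3) = 22755)
Mul(-79582, Pow(C, -1)) = Mul(-79582, Pow(22755, -1)) = Mul(-79582, Rational(1, 22755)) = Rational(-79582, 22755)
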